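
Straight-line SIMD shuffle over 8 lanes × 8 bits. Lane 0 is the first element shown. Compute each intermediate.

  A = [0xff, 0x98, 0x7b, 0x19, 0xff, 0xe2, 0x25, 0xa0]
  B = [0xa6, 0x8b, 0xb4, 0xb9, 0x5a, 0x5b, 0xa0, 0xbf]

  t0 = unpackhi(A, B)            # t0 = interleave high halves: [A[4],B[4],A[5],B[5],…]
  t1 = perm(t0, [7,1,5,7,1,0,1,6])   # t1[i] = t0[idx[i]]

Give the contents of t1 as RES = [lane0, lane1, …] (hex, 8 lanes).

→ t0 |ff|5a|e2|5b|25|a0|a0|bf|
→ t1 |bf|5a|a0|bf|5a|ff|5a|a0|

RES = [0xbf, 0x5a, 0xa0, 0xbf, 0x5a, 0xff, 0x5a, 0xa0]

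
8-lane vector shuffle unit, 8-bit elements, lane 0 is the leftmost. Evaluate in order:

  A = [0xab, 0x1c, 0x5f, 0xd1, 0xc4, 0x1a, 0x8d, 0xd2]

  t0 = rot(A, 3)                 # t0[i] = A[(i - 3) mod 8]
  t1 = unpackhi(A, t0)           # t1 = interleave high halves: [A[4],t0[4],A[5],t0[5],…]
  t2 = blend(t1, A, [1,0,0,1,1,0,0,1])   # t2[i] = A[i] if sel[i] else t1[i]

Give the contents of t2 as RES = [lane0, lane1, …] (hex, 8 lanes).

RES = [ 0xab  0x1c  0x1a  0xd1  0xc4  0xd1  0xd2  0xd2 ]

→ t0 |1a|8d|d2|ab|1c|5f|d1|c4|
→ t1 |c4|1c|1a|5f|8d|d1|d2|c4|
→ t2 |ab|1c|1a|d1|c4|d1|d2|d2|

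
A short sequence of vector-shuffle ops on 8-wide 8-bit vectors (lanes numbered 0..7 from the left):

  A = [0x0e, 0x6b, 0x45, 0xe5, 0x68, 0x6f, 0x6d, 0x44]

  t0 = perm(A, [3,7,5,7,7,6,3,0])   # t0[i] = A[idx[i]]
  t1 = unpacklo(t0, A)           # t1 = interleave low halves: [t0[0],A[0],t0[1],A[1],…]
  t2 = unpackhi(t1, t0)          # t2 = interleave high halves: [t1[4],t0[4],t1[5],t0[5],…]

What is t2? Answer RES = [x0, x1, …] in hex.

RES = [ 0x6f  0x44  0x45  0x6d  0x44  0xe5  0xe5  0x0e ]

t0 = [0xe5, 0x44, 0x6f, 0x44, 0x44, 0x6d, 0xe5, 0x0e]
t1 = [0xe5, 0x0e, 0x44, 0x6b, 0x6f, 0x45, 0x44, 0xe5]
t2 = [0x6f, 0x44, 0x45, 0x6d, 0x44, 0xe5, 0xe5, 0x0e]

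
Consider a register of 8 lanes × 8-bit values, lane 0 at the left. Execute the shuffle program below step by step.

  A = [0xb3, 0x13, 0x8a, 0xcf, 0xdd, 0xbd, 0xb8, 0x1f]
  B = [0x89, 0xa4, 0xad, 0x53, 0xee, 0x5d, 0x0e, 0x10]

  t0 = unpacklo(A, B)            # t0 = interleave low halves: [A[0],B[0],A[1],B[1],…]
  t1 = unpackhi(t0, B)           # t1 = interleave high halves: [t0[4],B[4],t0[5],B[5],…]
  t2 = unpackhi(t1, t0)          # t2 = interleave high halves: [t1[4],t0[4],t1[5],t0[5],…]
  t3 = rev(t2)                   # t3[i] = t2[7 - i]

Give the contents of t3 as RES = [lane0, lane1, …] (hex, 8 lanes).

RES = [0x53, 0x10, 0xcf, 0x53, 0xad, 0x0e, 0x8a, 0xcf]

t0 = [0xb3, 0x89, 0x13, 0xa4, 0x8a, 0xad, 0xcf, 0x53]
t1 = [0x8a, 0xee, 0xad, 0x5d, 0xcf, 0x0e, 0x53, 0x10]
t2 = [0xcf, 0x8a, 0x0e, 0xad, 0x53, 0xcf, 0x10, 0x53]
t3 = [0x53, 0x10, 0xcf, 0x53, 0xad, 0x0e, 0x8a, 0xcf]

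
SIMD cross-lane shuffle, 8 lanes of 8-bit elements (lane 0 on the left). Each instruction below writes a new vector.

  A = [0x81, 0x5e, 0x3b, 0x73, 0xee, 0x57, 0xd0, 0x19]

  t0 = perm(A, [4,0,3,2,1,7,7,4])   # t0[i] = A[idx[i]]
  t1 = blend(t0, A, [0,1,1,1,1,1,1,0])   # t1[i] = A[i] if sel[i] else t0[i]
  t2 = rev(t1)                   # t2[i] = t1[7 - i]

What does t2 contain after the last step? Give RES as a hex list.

RES = [ 0xee  0xd0  0x57  0xee  0x73  0x3b  0x5e  0xee ]

→ t0 |ee|81|73|3b|5e|19|19|ee|
→ t1 |ee|5e|3b|73|ee|57|d0|ee|
→ t2 |ee|d0|57|ee|73|3b|5e|ee|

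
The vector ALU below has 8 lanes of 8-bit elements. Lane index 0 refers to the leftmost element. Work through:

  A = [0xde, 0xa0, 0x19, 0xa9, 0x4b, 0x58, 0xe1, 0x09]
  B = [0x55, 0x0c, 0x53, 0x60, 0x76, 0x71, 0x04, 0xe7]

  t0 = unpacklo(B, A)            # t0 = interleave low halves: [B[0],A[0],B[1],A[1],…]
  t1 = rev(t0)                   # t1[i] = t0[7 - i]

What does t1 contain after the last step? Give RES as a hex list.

RES = [ 0xa9  0x60  0x19  0x53  0xa0  0x0c  0xde  0x55 ]

  t0: 55 de 0c a0 53 19 60 a9
  t1: a9 60 19 53 a0 0c de 55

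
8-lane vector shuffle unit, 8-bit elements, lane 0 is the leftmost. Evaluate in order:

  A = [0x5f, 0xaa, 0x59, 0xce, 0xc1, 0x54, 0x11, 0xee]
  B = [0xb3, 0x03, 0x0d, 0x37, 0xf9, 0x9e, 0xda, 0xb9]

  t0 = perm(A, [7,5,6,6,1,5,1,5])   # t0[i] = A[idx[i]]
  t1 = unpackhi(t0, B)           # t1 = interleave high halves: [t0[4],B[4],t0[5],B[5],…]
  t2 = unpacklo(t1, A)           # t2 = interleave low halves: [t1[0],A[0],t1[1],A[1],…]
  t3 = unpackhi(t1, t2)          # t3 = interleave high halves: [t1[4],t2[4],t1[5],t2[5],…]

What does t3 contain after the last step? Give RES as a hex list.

RES = [0xaa, 0x54, 0xda, 0x59, 0x54, 0x9e, 0xb9, 0xce]

  t0: ee 54 11 11 aa 54 aa 54
  t1: aa f9 54 9e aa da 54 b9
  t2: aa 5f f9 aa 54 59 9e ce
  t3: aa 54 da 59 54 9e b9 ce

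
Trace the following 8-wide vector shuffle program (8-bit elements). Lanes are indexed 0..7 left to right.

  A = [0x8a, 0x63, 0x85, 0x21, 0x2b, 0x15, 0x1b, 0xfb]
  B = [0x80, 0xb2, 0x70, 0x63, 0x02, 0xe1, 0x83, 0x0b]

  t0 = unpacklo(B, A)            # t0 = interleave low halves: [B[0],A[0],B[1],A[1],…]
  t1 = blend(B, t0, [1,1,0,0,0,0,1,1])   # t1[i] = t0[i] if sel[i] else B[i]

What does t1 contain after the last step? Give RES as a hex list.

→ t0 |80|8a|b2|63|70|85|63|21|
→ t1 |80|8a|70|63|02|e1|63|21|

RES = [0x80, 0x8a, 0x70, 0x63, 0x02, 0xe1, 0x63, 0x21]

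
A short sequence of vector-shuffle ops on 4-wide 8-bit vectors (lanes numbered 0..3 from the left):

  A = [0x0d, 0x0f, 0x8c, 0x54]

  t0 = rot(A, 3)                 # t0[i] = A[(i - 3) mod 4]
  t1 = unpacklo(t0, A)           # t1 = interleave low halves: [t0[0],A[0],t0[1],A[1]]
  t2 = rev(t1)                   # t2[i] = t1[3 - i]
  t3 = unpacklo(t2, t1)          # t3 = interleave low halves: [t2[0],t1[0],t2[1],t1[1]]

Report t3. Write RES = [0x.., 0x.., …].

t0 = [0x0f, 0x8c, 0x54, 0x0d]
t1 = [0x0f, 0x0d, 0x8c, 0x0f]
t2 = [0x0f, 0x8c, 0x0d, 0x0f]
t3 = [0x0f, 0x0f, 0x8c, 0x0d]

RES = [0x0f, 0x0f, 0x8c, 0x0d]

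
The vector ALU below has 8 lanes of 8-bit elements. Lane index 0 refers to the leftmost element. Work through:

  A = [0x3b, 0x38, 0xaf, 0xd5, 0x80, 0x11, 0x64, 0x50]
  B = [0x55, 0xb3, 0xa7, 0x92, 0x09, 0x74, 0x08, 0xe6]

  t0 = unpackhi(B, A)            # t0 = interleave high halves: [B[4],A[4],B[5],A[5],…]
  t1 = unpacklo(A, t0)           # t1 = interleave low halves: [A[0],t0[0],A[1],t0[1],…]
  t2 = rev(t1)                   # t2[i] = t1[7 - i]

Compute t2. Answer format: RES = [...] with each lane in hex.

RES = [0x11, 0xd5, 0x74, 0xaf, 0x80, 0x38, 0x09, 0x3b]

→ t0 |09|80|74|11|08|64|e6|50|
→ t1 |3b|09|38|80|af|74|d5|11|
→ t2 |11|d5|74|af|80|38|09|3b|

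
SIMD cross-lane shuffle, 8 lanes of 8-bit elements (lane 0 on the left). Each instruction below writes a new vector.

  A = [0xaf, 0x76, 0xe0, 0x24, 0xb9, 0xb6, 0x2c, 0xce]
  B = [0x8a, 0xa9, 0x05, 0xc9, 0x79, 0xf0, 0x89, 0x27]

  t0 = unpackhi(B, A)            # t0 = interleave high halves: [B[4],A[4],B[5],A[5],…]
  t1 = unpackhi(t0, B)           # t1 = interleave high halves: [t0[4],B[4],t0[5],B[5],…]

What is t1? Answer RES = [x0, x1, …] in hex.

RES = [ 0x89  0x79  0x2c  0xf0  0x27  0x89  0xce  0x27 ]

  t0: 79 b9 f0 b6 89 2c 27 ce
  t1: 89 79 2c f0 27 89 ce 27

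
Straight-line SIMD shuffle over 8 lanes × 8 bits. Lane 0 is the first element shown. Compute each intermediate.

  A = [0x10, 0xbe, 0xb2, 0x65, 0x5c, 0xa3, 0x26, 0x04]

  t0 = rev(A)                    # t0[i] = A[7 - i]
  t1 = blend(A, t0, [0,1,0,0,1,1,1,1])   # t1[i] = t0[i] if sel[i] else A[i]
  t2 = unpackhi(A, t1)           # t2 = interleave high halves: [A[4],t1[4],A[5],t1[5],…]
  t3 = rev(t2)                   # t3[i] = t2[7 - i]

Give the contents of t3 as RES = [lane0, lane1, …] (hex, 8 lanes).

t0 = [0x04, 0x26, 0xa3, 0x5c, 0x65, 0xb2, 0xbe, 0x10]
t1 = [0x10, 0x26, 0xb2, 0x65, 0x65, 0xb2, 0xbe, 0x10]
t2 = [0x5c, 0x65, 0xa3, 0xb2, 0x26, 0xbe, 0x04, 0x10]
t3 = [0x10, 0x04, 0xbe, 0x26, 0xb2, 0xa3, 0x65, 0x5c]

RES = [ 0x10  0x04  0xbe  0x26  0xb2  0xa3  0x65  0x5c ]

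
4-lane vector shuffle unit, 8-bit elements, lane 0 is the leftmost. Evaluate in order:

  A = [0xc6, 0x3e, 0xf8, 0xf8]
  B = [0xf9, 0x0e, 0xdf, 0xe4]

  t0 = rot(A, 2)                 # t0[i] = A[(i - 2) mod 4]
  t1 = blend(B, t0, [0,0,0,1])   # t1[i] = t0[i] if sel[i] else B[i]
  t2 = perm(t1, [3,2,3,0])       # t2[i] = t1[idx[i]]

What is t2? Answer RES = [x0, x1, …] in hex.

  t0: f8 f8 c6 3e
  t1: f9 0e df 3e
  t2: 3e df 3e f9

RES = [ 0x3e  0xdf  0x3e  0xf9 ]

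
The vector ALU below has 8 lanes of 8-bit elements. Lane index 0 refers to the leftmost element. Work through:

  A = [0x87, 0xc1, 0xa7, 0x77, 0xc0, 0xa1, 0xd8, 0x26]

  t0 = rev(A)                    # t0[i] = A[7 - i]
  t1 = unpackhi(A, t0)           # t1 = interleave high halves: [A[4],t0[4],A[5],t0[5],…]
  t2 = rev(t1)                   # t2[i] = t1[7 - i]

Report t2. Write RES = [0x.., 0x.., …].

RES = [0x87, 0x26, 0xc1, 0xd8, 0xa7, 0xa1, 0x77, 0xc0]

t0 = [0x26, 0xd8, 0xa1, 0xc0, 0x77, 0xa7, 0xc1, 0x87]
t1 = [0xc0, 0x77, 0xa1, 0xa7, 0xd8, 0xc1, 0x26, 0x87]
t2 = [0x87, 0x26, 0xc1, 0xd8, 0xa7, 0xa1, 0x77, 0xc0]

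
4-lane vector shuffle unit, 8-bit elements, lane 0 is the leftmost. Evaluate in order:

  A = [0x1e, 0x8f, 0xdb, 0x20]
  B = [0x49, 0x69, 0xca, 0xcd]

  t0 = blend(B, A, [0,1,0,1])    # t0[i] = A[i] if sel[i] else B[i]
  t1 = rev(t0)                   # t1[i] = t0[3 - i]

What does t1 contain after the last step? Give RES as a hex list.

t0 = [0x49, 0x8f, 0xca, 0x20]
t1 = [0x20, 0xca, 0x8f, 0x49]

RES = [ 0x20  0xca  0x8f  0x49 ]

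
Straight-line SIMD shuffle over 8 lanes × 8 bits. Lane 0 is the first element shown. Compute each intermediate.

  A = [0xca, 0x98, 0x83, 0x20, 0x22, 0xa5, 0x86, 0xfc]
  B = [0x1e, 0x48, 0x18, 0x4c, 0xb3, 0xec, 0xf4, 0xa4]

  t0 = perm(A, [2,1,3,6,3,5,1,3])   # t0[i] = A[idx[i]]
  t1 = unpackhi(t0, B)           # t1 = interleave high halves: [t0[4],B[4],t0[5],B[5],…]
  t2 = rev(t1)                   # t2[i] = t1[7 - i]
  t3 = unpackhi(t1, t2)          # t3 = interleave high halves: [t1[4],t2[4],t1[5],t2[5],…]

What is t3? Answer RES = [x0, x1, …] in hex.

  t0: 83 98 20 86 20 a5 98 20
  t1: 20 b3 a5 ec 98 f4 20 a4
  t2: a4 20 f4 98 ec a5 b3 20
  t3: 98 ec f4 a5 20 b3 a4 20

RES = [ 0x98  0xec  0xf4  0xa5  0x20  0xb3  0xa4  0x20 ]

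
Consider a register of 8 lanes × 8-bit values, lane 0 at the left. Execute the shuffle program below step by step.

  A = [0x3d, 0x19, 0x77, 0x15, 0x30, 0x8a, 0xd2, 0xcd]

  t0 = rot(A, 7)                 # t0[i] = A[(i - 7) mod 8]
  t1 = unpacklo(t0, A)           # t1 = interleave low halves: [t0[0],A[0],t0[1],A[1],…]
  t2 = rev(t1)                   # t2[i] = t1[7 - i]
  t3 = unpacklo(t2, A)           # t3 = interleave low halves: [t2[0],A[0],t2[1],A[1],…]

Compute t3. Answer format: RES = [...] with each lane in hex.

RES = [0x15, 0x3d, 0x30, 0x19, 0x77, 0x77, 0x15, 0x15]

→ t0 |19|77|15|30|8a|d2|cd|3d|
→ t1 |19|3d|77|19|15|77|30|15|
→ t2 |15|30|77|15|19|77|3d|19|
→ t3 |15|3d|30|19|77|77|15|15|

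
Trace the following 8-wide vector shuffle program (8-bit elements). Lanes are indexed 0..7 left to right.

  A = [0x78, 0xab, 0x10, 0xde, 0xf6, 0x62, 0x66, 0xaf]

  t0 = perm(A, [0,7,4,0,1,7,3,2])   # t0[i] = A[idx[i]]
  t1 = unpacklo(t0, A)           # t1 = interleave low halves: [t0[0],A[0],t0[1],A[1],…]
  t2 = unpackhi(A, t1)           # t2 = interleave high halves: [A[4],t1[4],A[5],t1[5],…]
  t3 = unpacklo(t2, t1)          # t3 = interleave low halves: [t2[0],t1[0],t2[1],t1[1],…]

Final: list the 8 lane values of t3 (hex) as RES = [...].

RES = [0xf6, 0x78, 0xf6, 0x78, 0x62, 0xaf, 0x10, 0xab]

t0 = [0x78, 0xaf, 0xf6, 0x78, 0xab, 0xaf, 0xde, 0x10]
t1 = [0x78, 0x78, 0xaf, 0xab, 0xf6, 0x10, 0x78, 0xde]
t2 = [0xf6, 0xf6, 0x62, 0x10, 0x66, 0x78, 0xaf, 0xde]
t3 = [0xf6, 0x78, 0xf6, 0x78, 0x62, 0xaf, 0x10, 0xab]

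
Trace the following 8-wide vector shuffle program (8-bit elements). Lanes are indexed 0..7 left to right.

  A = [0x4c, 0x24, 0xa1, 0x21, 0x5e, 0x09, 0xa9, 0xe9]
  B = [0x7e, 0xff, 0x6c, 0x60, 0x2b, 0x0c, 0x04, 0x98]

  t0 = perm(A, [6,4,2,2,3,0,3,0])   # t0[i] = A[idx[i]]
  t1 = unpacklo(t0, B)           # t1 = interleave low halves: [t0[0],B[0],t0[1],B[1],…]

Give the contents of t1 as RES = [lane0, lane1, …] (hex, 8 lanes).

→ t0 |a9|5e|a1|a1|21|4c|21|4c|
→ t1 |a9|7e|5e|ff|a1|6c|a1|60|

RES = [ 0xa9  0x7e  0x5e  0xff  0xa1  0x6c  0xa1  0x60 ]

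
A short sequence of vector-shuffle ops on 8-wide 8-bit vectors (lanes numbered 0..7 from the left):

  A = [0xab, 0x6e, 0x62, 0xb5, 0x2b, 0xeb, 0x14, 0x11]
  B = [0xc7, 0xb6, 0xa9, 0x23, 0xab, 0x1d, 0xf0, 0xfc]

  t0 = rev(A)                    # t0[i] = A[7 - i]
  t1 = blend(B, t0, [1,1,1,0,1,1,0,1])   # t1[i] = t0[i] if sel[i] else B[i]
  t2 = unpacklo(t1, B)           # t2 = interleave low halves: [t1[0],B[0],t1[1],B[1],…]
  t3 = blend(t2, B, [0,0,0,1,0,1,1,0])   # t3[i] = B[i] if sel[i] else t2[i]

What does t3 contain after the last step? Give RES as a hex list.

RES = [0x11, 0xc7, 0x14, 0x23, 0xeb, 0x1d, 0xf0, 0x23]

  t0: 11 14 eb 2b b5 62 6e ab
  t1: 11 14 eb 23 b5 62 f0 ab
  t2: 11 c7 14 b6 eb a9 23 23
  t3: 11 c7 14 23 eb 1d f0 23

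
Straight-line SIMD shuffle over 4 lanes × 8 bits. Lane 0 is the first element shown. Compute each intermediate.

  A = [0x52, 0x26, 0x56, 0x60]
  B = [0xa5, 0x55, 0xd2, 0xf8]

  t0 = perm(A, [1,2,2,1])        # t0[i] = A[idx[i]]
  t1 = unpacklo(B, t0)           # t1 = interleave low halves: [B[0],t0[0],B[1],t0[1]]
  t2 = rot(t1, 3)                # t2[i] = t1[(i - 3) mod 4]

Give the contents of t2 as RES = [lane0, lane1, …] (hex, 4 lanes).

t0 = [0x26, 0x56, 0x56, 0x26]
t1 = [0xa5, 0x26, 0x55, 0x56]
t2 = [0x26, 0x55, 0x56, 0xa5]

RES = [ 0x26  0x55  0x56  0xa5 ]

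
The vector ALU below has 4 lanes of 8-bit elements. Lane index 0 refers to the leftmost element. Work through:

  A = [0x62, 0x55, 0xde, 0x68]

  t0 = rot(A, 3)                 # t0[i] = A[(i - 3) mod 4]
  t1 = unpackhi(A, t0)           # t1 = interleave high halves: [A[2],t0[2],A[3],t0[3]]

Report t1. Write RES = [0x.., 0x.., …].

t0 = [0x55, 0xde, 0x68, 0x62]
t1 = [0xde, 0x68, 0x68, 0x62]

RES = [0xde, 0x68, 0x68, 0x62]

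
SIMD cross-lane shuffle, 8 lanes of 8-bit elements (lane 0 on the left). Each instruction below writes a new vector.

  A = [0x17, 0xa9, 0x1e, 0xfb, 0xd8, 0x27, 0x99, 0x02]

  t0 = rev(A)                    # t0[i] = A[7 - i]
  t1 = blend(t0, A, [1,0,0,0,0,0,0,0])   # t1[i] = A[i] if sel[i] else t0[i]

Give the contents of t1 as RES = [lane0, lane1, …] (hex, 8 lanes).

RES = [0x17, 0x99, 0x27, 0xd8, 0xfb, 0x1e, 0xa9, 0x17]

→ t0 |02|99|27|d8|fb|1e|a9|17|
→ t1 |17|99|27|d8|fb|1e|a9|17|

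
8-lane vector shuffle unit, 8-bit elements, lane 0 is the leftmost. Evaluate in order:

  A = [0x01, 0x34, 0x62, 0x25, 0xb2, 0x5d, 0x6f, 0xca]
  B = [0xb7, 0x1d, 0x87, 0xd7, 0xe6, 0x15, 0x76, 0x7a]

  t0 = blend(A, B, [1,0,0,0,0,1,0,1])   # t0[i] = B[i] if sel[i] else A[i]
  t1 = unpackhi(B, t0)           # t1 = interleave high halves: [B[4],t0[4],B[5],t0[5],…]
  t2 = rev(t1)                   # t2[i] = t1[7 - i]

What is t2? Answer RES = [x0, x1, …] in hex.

  t0: b7 34 62 25 b2 15 6f 7a
  t1: e6 b2 15 15 76 6f 7a 7a
  t2: 7a 7a 6f 76 15 15 b2 e6

RES = [ 0x7a  0x7a  0x6f  0x76  0x15  0x15  0xb2  0xe6 ]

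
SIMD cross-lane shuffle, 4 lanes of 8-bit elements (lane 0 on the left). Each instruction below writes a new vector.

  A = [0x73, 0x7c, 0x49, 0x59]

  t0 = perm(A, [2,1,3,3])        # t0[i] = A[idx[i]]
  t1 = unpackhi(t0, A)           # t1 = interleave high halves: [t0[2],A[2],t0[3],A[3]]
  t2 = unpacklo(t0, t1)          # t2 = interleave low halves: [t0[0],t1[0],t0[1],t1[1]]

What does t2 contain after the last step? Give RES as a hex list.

→ t0 |49|7c|59|59|
→ t1 |59|49|59|59|
→ t2 |49|59|7c|49|

RES = [ 0x49  0x59  0x7c  0x49 ]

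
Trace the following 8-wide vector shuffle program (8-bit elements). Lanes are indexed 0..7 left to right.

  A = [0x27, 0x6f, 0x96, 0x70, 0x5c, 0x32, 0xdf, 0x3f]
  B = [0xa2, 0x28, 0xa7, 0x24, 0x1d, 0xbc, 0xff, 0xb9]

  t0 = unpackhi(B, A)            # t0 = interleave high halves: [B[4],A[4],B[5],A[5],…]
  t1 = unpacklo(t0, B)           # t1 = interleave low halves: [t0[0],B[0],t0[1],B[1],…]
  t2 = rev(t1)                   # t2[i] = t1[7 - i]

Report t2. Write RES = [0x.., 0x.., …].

→ t0 |1d|5c|bc|32|ff|df|b9|3f|
→ t1 |1d|a2|5c|28|bc|a7|32|24|
→ t2 |24|32|a7|bc|28|5c|a2|1d|

RES = [0x24, 0x32, 0xa7, 0xbc, 0x28, 0x5c, 0xa2, 0x1d]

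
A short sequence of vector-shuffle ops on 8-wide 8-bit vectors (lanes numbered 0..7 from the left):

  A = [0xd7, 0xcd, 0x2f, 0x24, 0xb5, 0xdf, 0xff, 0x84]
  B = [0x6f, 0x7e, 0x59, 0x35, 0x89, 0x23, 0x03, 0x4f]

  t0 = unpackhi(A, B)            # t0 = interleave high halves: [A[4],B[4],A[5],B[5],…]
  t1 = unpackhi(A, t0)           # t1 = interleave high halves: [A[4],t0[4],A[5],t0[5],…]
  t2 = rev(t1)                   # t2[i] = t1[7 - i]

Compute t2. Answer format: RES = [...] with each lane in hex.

RES = [0x4f, 0x84, 0x84, 0xff, 0x03, 0xdf, 0xff, 0xb5]

→ t0 |b5|89|df|23|ff|03|84|4f|
→ t1 |b5|ff|df|03|ff|84|84|4f|
→ t2 |4f|84|84|ff|03|df|ff|b5|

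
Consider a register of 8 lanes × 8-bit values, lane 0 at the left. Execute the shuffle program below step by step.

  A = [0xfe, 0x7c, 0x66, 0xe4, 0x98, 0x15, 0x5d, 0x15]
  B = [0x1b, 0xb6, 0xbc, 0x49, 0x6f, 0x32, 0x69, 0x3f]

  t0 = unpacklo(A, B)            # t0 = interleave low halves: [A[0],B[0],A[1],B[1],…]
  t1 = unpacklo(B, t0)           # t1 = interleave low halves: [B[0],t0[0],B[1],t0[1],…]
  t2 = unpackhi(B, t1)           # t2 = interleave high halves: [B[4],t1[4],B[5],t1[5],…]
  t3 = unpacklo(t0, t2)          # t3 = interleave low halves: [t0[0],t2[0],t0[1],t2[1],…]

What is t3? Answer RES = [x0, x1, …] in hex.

RES = [0xfe, 0x6f, 0x1b, 0xbc, 0x7c, 0x32, 0xb6, 0x7c]

t0 = [0xfe, 0x1b, 0x7c, 0xb6, 0x66, 0xbc, 0xe4, 0x49]
t1 = [0x1b, 0xfe, 0xb6, 0x1b, 0xbc, 0x7c, 0x49, 0xb6]
t2 = [0x6f, 0xbc, 0x32, 0x7c, 0x69, 0x49, 0x3f, 0xb6]
t3 = [0xfe, 0x6f, 0x1b, 0xbc, 0x7c, 0x32, 0xb6, 0x7c]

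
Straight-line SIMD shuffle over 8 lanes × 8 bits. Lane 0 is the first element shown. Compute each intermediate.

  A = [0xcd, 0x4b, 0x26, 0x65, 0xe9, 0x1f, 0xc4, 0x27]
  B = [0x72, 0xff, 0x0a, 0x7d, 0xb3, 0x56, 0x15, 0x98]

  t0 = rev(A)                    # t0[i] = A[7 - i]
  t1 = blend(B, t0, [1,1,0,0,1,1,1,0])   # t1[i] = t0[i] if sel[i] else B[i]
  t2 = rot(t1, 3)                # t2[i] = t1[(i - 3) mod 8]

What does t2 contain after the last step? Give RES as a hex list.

  t0: 27 c4 1f e9 65 26 4b cd
  t1: 27 c4 0a 7d 65 26 4b 98
  t2: 26 4b 98 27 c4 0a 7d 65

RES = [ 0x26  0x4b  0x98  0x27  0xc4  0x0a  0x7d  0x65 ]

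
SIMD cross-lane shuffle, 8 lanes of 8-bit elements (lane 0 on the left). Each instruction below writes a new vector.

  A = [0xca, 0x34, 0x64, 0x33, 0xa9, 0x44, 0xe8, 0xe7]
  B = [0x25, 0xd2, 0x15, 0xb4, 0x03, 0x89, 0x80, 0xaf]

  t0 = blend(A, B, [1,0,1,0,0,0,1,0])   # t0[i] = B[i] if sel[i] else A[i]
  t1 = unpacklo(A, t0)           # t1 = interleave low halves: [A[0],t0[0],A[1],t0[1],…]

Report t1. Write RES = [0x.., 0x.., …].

  t0: 25 34 15 33 a9 44 80 e7
  t1: ca 25 34 34 64 15 33 33

RES = [ 0xca  0x25  0x34  0x34  0x64  0x15  0x33  0x33 ]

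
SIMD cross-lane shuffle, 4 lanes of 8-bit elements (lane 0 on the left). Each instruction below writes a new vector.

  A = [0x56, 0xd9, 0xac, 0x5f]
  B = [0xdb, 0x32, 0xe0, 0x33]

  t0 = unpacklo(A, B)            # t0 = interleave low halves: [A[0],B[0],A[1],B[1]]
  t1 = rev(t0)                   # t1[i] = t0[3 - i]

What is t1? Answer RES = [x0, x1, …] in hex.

  t0: 56 db d9 32
  t1: 32 d9 db 56

RES = [0x32, 0xd9, 0xdb, 0x56]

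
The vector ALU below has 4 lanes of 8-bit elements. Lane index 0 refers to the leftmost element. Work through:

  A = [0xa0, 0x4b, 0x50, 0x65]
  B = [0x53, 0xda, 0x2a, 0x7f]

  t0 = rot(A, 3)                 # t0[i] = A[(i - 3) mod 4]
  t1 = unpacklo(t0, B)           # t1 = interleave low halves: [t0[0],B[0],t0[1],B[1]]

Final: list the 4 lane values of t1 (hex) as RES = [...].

  t0: 4b 50 65 a0
  t1: 4b 53 50 da

RES = [0x4b, 0x53, 0x50, 0xda]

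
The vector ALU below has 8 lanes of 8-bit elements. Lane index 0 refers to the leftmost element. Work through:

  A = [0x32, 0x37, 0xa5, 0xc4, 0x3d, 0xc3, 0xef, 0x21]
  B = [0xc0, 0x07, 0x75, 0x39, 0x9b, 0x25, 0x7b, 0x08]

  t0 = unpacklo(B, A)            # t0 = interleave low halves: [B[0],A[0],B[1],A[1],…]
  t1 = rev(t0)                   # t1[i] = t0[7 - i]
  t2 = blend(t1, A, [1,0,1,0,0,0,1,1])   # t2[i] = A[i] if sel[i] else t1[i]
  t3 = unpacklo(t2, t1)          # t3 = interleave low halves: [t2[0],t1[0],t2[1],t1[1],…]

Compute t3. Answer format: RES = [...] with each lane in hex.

→ t0 |c0|32|07|37|75|a5|39|c4|
→ t1 |c4|39|a5|75|37|07|32|c0|
→ t2 |32|39|a5|75|37|07|ef|21|
→ t3 |32|c4|39|39|a5|a5|75|75|

RES = [ 0x32  0xc4  0x39  0x39  0xa5  0xa5  0x75  0x75 ]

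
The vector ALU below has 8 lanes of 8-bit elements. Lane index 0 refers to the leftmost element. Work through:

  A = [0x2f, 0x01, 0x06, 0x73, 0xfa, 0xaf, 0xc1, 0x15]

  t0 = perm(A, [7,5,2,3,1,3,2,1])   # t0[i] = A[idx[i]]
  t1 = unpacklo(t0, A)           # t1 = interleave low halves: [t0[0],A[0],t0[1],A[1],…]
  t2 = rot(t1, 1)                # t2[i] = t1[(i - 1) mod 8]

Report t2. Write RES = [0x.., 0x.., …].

t0 = [0x15, 0xaf, 0x06, 0x73, 0x01, 0x73, 0x06, 0x01]
t1 = [0x15, 0x2f, 0xaf, 0x01, 0x06, 0x06, 0x73, 0x73]
t2 = [0x73, 0x15, 0x2f, 0xaf, 0x01, 0x06, 0x06, 0x73]

RES = [ 0x73  0x15  0x2f  0xaf  0x01  0x06  0x06  0x73 ]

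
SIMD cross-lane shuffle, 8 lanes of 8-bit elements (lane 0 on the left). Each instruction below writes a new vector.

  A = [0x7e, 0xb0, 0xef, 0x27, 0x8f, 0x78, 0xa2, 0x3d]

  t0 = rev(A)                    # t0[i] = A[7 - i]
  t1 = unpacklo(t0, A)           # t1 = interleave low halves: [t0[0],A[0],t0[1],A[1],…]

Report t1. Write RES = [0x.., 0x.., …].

RES = [ 0x3d  0x7e  0xa2  0xb0  0x78  0xef  0x8f  0x27 ]

  t0: 3d a2 78 8f 27 ef b0 7e
  t1: 3d 7e a2 b0 78 ef 8f 27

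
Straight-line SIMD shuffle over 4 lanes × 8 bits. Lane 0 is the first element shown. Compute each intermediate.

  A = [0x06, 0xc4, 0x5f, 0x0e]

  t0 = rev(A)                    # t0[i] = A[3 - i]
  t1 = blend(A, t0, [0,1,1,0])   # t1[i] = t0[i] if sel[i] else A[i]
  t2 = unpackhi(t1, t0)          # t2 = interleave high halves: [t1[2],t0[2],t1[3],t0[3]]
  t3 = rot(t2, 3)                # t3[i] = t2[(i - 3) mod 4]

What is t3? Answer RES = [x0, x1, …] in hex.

→ t0 |0e|5f|c4|06|
→ t1 |06|5f|c4|0e|
→ t2 |c4|c4|0e|06|
→ t3 |c4|0e|06|c4|

RES = [ 0xc4  0x0e  0x06  0xc4 ]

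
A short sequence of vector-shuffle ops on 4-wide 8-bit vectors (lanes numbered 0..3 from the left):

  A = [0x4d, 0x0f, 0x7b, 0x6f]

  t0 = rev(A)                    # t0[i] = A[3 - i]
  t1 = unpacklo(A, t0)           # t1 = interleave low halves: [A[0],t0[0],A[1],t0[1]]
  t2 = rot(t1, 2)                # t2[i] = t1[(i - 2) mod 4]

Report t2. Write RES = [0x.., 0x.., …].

RES = [ 0x0f  0x7b  0x4d  0x6f ]

→ t0 |6f|7b|0f|4d|
→ t1 |4d|6f|0f|7b|
→ t2 |0f|7b|4d|6f|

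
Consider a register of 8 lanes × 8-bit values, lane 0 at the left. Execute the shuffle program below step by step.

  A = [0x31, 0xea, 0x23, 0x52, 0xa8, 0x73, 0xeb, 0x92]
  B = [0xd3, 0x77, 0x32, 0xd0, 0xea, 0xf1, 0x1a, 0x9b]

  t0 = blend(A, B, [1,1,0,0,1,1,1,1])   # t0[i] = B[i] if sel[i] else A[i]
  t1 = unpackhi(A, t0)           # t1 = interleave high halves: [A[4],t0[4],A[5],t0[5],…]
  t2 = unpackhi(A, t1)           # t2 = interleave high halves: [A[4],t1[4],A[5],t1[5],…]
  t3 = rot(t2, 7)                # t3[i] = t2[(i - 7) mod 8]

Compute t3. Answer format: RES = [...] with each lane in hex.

t0 = [0xd3, 0x77, 0x23, 0x52, 0xea, 0xf1, 0x1a, 0x9b]
t1 = [0xa8, 0xea, 0x73, 0xf1, 0xeb, 0x1a, 0x92, 0x9b]
t2 = [0xa8, 0xeb, 0x73, 0x1a, 0xeb, 0x92, 0x92, 0x9b]
t3 = [0xeb, 0x73, 0x1a, 0xeb, 0x92, 0x92, 0x9b, 0xa8]

RES = [0xeb, 0x73, 0x1a, 0xeb, 0x92, 0x92, 0x9b, 0xa8]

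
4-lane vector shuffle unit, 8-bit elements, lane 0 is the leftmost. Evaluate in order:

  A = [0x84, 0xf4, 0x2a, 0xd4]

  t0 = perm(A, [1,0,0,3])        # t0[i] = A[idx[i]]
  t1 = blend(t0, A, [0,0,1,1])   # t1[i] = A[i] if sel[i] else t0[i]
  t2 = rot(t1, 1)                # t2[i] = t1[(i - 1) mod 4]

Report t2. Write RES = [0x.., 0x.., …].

RES = [ 0xd4  0xf4  0x84  0x2a ]

t0 = [0xf4, 0x84, 0x84, 0xd4]
t1 = [0xf4, 0x84, 0x2a, 0xd4]
t2 = [0xd4, 0xf4, 0x84, 0x2a]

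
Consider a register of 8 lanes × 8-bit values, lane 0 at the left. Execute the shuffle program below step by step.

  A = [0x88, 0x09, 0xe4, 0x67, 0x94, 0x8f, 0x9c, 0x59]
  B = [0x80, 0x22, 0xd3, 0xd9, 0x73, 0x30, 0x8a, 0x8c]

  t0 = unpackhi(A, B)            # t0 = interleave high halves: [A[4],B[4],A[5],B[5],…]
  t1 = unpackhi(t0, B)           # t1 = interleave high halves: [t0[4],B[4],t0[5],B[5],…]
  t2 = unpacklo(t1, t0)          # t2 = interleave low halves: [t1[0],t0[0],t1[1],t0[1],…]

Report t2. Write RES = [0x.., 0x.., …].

→ t0 |94|73|8f|30|9c|8a|59|8c|
→ t1 |9c|73|8a|30|59|8a|8c|8c|
→ t2 |9c|94|73|73|8a|8f|30|30|

RES = [0x9c, 0x94, 0x73, 0x73, 0x8a, 0x8f, 0x30, 0x30]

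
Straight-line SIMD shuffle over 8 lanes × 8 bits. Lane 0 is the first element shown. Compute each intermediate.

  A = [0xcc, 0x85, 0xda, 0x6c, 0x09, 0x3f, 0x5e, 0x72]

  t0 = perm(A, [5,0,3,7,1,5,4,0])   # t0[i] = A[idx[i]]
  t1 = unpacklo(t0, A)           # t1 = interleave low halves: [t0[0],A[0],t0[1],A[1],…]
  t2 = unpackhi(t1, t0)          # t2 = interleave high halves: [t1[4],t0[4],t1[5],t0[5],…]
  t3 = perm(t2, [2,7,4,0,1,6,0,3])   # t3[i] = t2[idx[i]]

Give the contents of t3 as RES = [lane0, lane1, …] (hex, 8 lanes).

RES = [ 0xda  0xcc  0x72  0x6c  0x85  0x6c  0x6c  0x3f ]

  t0: 3f cc 6c 72 85 3f 09 cc
  t1: 3f cc cc 85 6c da 72 6c
  t2: 6c 85 da 3f 72 09 6c cc
  t3: da cc 72 6c 85 6c 6c 3f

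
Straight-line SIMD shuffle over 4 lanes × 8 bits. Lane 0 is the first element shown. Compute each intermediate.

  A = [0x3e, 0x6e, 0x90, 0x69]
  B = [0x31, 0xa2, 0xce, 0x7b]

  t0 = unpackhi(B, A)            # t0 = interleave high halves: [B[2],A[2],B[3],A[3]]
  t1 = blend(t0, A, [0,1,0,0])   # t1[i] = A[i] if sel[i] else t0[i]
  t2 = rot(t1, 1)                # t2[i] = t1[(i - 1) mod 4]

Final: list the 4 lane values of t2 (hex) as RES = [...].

RES = [ 0x69  0xce  0x6e  0x7b ]

→ t0 |ce|90|7b|69|
→ t1 |ce|6e|7b|69|
→ t2 |69|ce|6e|7b|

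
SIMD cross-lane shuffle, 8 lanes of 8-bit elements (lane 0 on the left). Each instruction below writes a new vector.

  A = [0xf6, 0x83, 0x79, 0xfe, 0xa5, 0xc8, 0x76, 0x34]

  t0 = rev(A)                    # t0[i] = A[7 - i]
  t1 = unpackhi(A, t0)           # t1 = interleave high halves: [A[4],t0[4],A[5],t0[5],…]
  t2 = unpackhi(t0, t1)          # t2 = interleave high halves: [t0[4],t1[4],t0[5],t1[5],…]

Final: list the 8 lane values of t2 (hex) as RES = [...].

RES = [0xfe, 0x76, 0x79, 0x83, 0x83, 0x34, 0xf6, 0xf6]

  t0: 34 76 c8 a5 fe 79 83 f6
  t1: a5 fe c8 79 76 83 34 f6
  t2: fe 76 79 83 83 34 f6 f6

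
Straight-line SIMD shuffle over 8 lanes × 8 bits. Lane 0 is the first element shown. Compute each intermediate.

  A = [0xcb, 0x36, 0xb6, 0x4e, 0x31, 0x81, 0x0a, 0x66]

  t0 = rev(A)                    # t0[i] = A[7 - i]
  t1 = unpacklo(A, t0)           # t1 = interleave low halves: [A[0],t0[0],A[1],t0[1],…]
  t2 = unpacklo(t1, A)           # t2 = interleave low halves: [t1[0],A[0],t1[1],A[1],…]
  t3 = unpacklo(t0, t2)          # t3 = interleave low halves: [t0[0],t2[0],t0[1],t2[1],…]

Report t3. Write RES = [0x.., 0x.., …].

RES = [0x66, 0xcb, 0x0a, 0xcb, 0x81, 0x66, 0x31, 0x36]

t0 = [0x66, 0x0a, 0x81, 0x31, 0x4e, 0xb6, 0x36, 0xcb]
t1 = [0xcb, 0x66, 0x36, 0x0a, 0xb6, 0x81, 0x4e, 0x31]
t2 = [0xcb, 0xcb, 0x66, 0x36, 0x36, 0xb6, 0x0a, 0x4e]
t3 = [0x66, 0xcb, 0x0a, 0xcb, 0x81, 0x66, 0x31, 0x36]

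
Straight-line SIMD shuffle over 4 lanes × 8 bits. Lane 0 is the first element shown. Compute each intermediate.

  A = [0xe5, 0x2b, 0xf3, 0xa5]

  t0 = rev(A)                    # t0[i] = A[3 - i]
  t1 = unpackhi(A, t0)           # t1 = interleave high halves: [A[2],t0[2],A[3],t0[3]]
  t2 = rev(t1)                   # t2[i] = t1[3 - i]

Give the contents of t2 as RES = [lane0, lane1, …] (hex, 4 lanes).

  t0: a5 f3 2b e5
  t1: f3 2b a5 e5
  t2: e5 a5 2b f3

RES = [0xe5, 0xa5, 0x2b, 0xf3]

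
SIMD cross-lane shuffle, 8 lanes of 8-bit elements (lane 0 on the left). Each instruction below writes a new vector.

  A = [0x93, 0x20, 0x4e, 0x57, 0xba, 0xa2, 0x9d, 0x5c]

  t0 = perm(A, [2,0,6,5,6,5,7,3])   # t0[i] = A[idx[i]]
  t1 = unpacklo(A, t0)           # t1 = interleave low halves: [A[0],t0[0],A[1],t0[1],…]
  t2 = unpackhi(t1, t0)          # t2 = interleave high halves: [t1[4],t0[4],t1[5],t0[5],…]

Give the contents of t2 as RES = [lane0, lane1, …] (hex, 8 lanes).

  t0: 4e 93 9d a2 9d a2 5c 57
  t1: 93 4e 20 93 4e 9d 57 a2
  t2: 4e 9d 9d a2 57 5c a2 57

RES = [ 0x4e  0x9d  0x9d  0xa2  0x57  0x5c  0xa2  0x57 ]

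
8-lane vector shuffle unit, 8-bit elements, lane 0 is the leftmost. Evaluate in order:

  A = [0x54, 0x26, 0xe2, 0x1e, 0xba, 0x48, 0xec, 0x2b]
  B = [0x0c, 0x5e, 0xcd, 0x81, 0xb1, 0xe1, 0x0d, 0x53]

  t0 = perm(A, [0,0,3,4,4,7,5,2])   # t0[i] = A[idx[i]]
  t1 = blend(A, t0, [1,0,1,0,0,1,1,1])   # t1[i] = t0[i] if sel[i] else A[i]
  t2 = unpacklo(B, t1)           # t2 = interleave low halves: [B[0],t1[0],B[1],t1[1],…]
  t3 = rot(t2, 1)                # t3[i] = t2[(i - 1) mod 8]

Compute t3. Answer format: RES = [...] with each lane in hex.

RES = [ 0x1e  0x0c  0x54  0x5e  0x26  0xcd  0x1e  0x81 ]

→ t0 |54|54|1e|ba|ba|2b|48|e2|
→ t1 |54|26|1e|1e|ba|2b|48|e2|
→ t2 |0c|54|5e|26|cd|1e|81|1e|
→ t3 |1e|0c|54|5e|26|cd|1e|81|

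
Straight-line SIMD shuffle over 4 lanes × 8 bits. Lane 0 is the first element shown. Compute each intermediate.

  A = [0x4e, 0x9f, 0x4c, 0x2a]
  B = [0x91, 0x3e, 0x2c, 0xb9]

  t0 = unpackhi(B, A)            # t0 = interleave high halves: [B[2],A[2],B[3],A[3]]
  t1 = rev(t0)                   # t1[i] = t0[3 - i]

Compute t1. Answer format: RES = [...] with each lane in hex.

RES = [0x2a, 0xb9, 0x4c, 0x2c]

t0 = [0x2c, 0x4c, 0xb9, 0x2a]
t1 = [0x2a, 0xb9, 0x4c, 0x2c]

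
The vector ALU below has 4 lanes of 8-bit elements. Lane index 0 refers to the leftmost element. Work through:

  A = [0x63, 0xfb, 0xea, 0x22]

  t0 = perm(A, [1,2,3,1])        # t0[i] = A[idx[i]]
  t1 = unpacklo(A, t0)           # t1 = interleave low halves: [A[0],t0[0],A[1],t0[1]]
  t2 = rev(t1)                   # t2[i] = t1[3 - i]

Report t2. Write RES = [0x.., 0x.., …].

RES = [0xea, 0xfb, 0xfb, 0x63]

→ t0 |fb|ea|22|fb|
→ t1 |63|fb|fb|ea|
→ t2 |ea|fb|fb|63|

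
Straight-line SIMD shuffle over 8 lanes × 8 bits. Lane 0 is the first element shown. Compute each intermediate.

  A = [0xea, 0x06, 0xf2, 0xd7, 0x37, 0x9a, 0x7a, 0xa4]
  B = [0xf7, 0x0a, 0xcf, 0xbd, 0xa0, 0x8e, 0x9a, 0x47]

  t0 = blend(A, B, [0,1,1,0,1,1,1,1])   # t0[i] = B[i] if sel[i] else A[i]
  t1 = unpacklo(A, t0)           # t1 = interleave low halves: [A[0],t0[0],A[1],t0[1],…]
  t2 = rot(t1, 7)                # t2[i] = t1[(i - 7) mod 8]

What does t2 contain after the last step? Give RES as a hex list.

RES = [ 0xea  0x06  0x0a  0xf2  0xcf  0xd7  0xd7  0xea ]

→ t0 |ea|0a|cf|d7|a0|8e|9a|47|
→ t1 |ea|ea|06|0a|f2|cf|d7|d7|
→ t2 |ea|06|0a|f2|cf|d7|d7|ea|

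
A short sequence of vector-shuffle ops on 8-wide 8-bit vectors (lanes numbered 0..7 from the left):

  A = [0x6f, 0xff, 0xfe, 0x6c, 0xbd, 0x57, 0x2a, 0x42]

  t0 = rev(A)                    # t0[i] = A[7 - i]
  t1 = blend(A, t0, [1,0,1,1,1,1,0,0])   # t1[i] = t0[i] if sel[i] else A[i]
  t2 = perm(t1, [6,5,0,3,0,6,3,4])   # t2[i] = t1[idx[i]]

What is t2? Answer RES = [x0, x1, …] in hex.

RES = [ 0x2a  0xfe  0x42  0xbd  0x42  0x2a  0xbd  0x6c ]

t0 = [0x42, 0x2a, 0x57, 0xbd, 0x6c, 0xfe, 0xff, 0x6f]
t1 = [0x42, 0xff, 0x57, 0xbd, 0x6c, 0xfe, 0x2a, 0x42]
t2 = [0x2a, 0xfe, 0x42, 0xbd, 0x42, 0x2a, 0xbd, 0x6c]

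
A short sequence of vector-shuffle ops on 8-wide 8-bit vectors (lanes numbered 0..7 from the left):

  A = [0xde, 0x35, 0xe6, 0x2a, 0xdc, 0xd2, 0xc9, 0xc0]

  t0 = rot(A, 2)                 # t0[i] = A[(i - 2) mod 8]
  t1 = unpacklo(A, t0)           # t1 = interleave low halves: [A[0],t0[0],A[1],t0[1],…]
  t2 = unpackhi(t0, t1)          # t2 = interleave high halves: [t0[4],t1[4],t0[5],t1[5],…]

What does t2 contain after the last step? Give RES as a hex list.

RES = [ 0xe6  0xe6  0x2a  0xde  0xdc  0x2a  0xd2  0x35 ]

→ t0 |c9|c0|de|35|e6|2a|dc|d2|
→ t1 |de|c9|35|c0|e6|de|2a|35|
→ t2 |e6|e6|2a|de|dc|2a|d2|35|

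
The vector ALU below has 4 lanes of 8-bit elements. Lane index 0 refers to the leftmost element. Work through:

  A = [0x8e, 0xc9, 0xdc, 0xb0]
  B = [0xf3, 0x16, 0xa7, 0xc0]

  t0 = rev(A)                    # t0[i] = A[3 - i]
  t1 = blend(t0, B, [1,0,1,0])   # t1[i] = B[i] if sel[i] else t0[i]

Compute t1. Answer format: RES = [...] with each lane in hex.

t0 = [0xb0, 0xdc, 0xc9, 0x8e]
t1 = [0xf3, 0xdc, 0xa7, 0x8e]

RES = [ 0xf3  0xdc  0xa7  0x8e ]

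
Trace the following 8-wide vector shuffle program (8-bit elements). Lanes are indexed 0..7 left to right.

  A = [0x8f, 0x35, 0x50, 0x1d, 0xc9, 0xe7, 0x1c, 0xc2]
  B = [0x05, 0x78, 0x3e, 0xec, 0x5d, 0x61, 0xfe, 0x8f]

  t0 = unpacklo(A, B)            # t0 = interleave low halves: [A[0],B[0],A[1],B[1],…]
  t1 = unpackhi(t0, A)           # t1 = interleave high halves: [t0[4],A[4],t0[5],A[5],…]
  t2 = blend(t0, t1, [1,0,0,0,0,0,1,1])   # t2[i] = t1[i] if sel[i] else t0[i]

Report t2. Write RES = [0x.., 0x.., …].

RES = [ 0x50  0x05  0x35  0x78  0x50  0x3e  0xec  0xc2 ]

  t0: 8f 05 35 78 50 3e 1d ec
  t1: 50 c9 3e e7 1d 1c ec c2
  t2: 50 05 35 78 50 3e ec c2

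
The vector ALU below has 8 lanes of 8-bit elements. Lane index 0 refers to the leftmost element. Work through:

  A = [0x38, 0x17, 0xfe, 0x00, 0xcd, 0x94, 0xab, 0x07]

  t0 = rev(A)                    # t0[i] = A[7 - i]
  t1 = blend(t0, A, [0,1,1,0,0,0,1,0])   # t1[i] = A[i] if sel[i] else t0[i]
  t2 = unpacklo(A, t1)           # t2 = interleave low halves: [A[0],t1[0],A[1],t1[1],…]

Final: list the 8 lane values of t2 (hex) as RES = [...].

RES = [ 0x38  0x07  0x17  0x17  0xfe  0xfe  0x00  0xcd ]

t0 = [0x07, 0xab, 0x94, 0xcd, 0x00, 0xfe, 0x17, 0x38]
t1 = [0x07, 0x17, 0xfe, 0xcd, 0x00, 0xfe, 0xab, 0x38]
t2 = [0x38, 0x07, 0x17, 0x17, 0xfe, 0xfe, 0x00, 0xcd]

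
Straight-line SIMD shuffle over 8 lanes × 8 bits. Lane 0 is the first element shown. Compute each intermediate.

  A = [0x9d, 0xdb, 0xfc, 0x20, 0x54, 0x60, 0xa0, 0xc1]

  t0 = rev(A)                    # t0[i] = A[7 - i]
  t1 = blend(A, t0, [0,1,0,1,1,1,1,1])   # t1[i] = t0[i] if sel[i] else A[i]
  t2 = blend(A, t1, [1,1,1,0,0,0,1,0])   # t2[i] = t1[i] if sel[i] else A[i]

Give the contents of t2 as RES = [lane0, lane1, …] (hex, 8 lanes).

RES = [ 0x9d  0xa0  0xfc  0x20  0x54  0x60  0xdb  0xc1 ]

→ t0 |c1|a0|60|54|20|fc|db|9d|
→ t1 |9d|a0|fc|54|20|fc|db|9d|
→ t2 |9d|a0|fc|20|54|60|db|c1|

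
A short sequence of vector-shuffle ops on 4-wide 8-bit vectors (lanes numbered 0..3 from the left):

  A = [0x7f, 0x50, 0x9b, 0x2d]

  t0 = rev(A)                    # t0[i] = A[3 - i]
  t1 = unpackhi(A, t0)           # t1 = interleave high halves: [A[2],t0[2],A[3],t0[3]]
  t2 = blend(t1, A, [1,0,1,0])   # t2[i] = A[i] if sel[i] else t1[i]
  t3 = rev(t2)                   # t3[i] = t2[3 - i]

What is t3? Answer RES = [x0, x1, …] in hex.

  t0: 2d 9b 50 7f
  t1: 9b 50 2d 7f
  t2: 7f 50 9b 7f
  t3: 7f 9b 50 7f

RES = [ 0x7f  0x9b  0x50  0x7f ]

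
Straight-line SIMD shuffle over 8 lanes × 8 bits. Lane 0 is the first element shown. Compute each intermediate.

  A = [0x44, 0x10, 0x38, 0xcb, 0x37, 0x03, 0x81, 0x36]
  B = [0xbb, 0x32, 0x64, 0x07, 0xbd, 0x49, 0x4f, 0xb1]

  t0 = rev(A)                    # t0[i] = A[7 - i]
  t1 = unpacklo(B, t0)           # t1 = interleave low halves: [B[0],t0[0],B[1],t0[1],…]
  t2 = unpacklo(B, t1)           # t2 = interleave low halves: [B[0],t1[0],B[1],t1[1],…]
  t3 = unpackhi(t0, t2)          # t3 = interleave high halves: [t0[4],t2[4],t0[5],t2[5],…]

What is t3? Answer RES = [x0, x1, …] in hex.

t0 = [0x36, 0x81, 0x03, 0x37, 0xcb, 0x38, 0x10, 0x44]
t1 = [0xbb, 0x36, 0x32, 0x81, 0x64, 0x03, 0x07, 0x37]
t2 = [0xbb, 0xbb, 0x32, 0x36, 0x64, 0x32, 0x07, 0x81]
t3 = [0xcb, 0x64, 0x38, 0x32, 0x10, 0x07, 0x44, 0x81]

RES = [ 0xcb  0x64  0x38  0x32  0x10  0x07  0x44  0x81 ]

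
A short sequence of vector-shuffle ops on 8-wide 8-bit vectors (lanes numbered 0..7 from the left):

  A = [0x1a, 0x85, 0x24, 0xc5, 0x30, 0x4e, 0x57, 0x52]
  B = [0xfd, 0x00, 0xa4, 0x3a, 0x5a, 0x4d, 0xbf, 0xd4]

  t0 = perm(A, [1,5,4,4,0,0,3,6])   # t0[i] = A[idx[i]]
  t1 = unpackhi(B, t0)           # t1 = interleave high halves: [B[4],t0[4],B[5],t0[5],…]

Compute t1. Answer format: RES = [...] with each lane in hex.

RES = [ 0x5a  0x1a  0x4d  0x1a  0xbf  0xc5  0xd4  0x57 ]

→ t0 |85|4e|30|30|1a|1a|c5|57|
→ t1 |5a|1a|4d|1a|bf|c5|d4|57|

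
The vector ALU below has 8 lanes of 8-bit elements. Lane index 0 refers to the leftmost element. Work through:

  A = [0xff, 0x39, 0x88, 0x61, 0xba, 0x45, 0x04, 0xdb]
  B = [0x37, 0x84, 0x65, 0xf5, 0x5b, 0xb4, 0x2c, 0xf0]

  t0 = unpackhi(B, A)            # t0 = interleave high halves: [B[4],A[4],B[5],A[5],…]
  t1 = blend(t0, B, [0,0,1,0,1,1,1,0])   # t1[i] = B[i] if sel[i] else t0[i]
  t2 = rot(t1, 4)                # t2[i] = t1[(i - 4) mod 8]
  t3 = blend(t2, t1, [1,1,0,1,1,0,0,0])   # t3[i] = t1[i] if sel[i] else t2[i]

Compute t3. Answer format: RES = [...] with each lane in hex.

t0 = [0x5b, 0xba, 0xb4, 0x45, 0x2c, 0x04, 0xf0, 0xdb]
t1 = [0x5b, 0xba, 0x65, 0x45, 0x5b, 0xb4, 0x2c, 0xdb]
t2 = [0x5b, 0xb4, 0x2c, 0xdb, 0x5b, 0xba, 0x65, 0x45]
t3 = [0x5b, 0xba, 0x2c, 0x45, 0x5b, 0xba, 0x65, 0x45]

RES = [ 0x5b  0xba  0x2c  0x45  0x5b  0xba  0x65  0x45 ]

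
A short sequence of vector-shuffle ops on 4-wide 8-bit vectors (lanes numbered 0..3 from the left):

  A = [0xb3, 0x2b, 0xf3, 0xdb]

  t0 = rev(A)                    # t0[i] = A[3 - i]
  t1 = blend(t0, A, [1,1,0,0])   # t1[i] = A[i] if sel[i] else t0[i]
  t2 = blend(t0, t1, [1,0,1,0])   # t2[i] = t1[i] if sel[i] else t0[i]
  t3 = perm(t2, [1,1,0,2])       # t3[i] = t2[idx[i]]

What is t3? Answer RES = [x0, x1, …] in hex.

  t0: db f3 2b b3
  t1: b3 2b 2b b3
  t2: b3 f3 2b b3
  t3: f3 f3 b3 2b

RES = [0xf3, 0xf3, 0xb3, 0x2b]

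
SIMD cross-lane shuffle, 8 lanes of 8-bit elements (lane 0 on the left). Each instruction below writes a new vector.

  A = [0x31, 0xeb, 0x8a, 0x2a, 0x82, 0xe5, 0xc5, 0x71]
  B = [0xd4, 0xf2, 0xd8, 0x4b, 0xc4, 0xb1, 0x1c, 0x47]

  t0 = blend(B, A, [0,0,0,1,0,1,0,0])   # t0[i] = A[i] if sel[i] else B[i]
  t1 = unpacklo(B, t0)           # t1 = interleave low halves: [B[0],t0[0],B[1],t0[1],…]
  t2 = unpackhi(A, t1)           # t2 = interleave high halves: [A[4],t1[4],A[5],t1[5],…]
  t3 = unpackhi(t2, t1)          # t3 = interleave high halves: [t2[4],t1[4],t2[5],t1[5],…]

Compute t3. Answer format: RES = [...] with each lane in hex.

→ t0 |d4|f2|d8|2a|c4|e5|1c|47|
→ t1 |d4|d4|f2|f2|d8|d8|4b|2a|
→ t2 |82|d8|e5|d8|c5|4b|71|2a|
→ t3 |c5|d8|4b|d8|71|4b|2a|2a|

RES = [ 0xc5  0xd8  0x4b  0xd8  0x71  0x4b  0x2a  0x2a ]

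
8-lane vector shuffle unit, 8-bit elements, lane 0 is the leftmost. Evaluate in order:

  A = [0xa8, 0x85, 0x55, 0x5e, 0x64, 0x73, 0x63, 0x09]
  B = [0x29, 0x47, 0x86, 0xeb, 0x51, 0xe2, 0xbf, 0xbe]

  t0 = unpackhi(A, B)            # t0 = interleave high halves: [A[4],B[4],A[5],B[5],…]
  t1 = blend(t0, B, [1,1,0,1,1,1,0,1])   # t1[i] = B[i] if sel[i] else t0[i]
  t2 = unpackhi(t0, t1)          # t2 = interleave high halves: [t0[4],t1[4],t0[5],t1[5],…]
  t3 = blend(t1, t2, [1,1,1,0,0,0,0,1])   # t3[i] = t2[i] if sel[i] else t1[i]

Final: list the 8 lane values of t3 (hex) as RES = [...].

t0 = [0x64, 0x51, 0x73, 0xe2, 0x63, 0xbf, 0x09, 0xbe]
t1 = [0x29, 0x47, 0x73, 0xeb, 0x51, 0xe2, 0x09, 0xbe]
t2 = [0x63, 0x51, 0xbf, 0xe2, 0x09, 0x09, 0xbe, 0xbe]
t3 = [0x63, 0x51, 0xbf, 0xeb, 0x51, 0xe2, 0x09, 0xbe]

RES = [0x63, 0x51, 0xbf, 0xeb, 0x51, 0xe2, 0x09, 0xbe]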